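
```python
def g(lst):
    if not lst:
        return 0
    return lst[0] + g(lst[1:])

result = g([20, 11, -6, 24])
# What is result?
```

20 + 11 + (-6) + 24 + 0 = 49

Answer: 49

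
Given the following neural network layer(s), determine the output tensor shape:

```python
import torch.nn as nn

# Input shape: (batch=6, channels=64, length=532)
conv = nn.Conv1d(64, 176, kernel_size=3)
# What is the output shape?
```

Input: (6, 64, 532) -> Output: (6, 176, 530)

Answer: (6, 176, 530)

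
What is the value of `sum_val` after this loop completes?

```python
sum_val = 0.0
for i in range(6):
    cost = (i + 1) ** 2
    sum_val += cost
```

Sum of squared losses 1² + 2² + ... + 6²
`sum_val` takes the values: 0.0 → 1.0 → 5.0 → 14.0 → 30.0 → 55.0 → 91.0

Answer: 91.0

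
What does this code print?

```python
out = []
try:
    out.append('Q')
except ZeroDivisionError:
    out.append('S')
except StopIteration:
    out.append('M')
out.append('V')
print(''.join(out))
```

Execution trace: 'Q' (try body, no exception) → 'V' (after the try/except). Output: QV

Answer: QV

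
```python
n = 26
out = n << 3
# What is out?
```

Trace:
`n = 26` → n = 26
`out = n << 3` → out = 208
So out = 208

Answer: 208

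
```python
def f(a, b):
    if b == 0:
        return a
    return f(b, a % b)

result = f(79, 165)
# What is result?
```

f(79, 165) -> f(165, 79) -> f(79, 7) -> f(7, 2) -> f(2, 1) -> f(1, 0) -> 1

Answer: 1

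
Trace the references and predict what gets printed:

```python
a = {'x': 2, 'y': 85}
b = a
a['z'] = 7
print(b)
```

Key concept: dict aliasing.
Step by step:
`a = {'x': 2, 'y': 85}` → a = {'x': 2, 'y': 85}
`b = a` → b = {'x': 2, 'y': 85} (same object as a)
`a['z'] = 7` → a = {'x': 2, 'y': 85, 'z': 7} (same object as b); b = {'x': 2, 'y': 85, 'z': 7} (same object as a)
`print(b)` → prints {'x': 2, 'y': 85, 'z': 7}

Answer: {'x': 2, 'y': 85, 'z': 7}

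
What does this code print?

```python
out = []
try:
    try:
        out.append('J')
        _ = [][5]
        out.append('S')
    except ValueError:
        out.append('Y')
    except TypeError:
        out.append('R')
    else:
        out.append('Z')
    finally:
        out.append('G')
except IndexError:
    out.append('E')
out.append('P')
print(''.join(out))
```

Execution trace: 'J' (try body) → 'G' (finally) → 'E' (outer except IndexError) → 'P' (after the try/except). Output: JGEP

Answer: JGEP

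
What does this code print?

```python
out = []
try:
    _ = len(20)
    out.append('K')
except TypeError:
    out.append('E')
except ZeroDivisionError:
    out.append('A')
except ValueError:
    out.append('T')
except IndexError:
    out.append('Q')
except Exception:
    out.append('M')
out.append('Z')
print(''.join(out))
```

Execution trace: 'E' (except TypeError) → 'Z' (after the try/except). Output: EZ

Answer: EZ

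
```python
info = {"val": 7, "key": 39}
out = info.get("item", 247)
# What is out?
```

Trace:
`info = {"val": 7, "key": 39}` → info = {'val': 7, 'key': 39}
`out = info.get("item", 247)` → out = 247
So out = 247

Answer: 247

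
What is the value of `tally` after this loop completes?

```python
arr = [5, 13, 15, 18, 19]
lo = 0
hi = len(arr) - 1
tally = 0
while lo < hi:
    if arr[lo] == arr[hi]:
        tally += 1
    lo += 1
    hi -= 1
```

Count matching pairs from ends
`tally` takes the values: 0

Answer: 0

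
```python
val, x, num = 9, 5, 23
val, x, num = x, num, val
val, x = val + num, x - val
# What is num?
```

Trace:
`val, x, num = 9, 5, 23` → val = 9; x = 5; num = 23
`val, x, num = x, num, val` → val = 5; x = 23; num = 9
`val, x = val + num, x - val` → val = 14; x = 18
So num = 9

Answer: 9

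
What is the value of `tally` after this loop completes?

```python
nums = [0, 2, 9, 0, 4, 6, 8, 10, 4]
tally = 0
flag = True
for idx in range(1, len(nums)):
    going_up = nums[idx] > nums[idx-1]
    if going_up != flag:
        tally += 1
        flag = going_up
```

Count direction changes in [0, 2, 9, 0, 4, 6, 8, 10, 4]
`tally` takes the values: 0 → 1 → 2 → 3

Answer: 3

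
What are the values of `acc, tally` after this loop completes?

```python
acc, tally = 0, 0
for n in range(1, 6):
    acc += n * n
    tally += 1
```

Sum of squares and count
`acc, tally` takes the values: (0, 0) → (1, 0) → (1, 1) → (5, 1) → (5, 2) → (14, 2) → (14, 3) → (30, 3) → (30, 4) → (55, 4) → (55, 5)

Answer: 55, 5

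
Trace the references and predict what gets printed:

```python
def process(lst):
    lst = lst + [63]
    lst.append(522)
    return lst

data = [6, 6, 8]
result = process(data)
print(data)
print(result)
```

Key concept: rebinding parameter vs mutation.
Step by step:
`data = [6, 6, 8]` → data = [6, 6, 8]
`result = process(data)` → result = [6, 6, 8, 63, 522]
`print(data)` → prints [6, 6, 8]
`print(result)` → prints [6, 6, 8, 63, 522]

Answer:
[6, 6, 8]
[6, 6, 8, 63, 522]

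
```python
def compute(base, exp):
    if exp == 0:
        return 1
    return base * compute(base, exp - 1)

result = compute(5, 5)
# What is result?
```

compute(5, 5) = 5 * 5 * 5 * 5 * 5 = 3125

Answer: 3125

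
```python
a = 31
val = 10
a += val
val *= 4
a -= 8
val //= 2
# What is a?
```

Trace:
`a = 31` → a = 31
`val = 10` → val = 10
`a += val` → a = 41
`val *= 4` → val = 40
`a -= 8` → a = 33
`val //= 2` → val = 20
So a = 33

Answer: 33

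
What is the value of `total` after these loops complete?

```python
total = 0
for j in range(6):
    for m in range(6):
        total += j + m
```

Sum of all j+m for j,m in 6x6
`total` takes the values: 0 → 1 → 3 → 6 → 10 → 15 → 16 → 18 → 21 → 25 → 30 → 36 → 38 → 41 → 45 → 50 → 56 → 63 → 66 → 70 → 75 → 81 → 88 → 96 → 100 → 105 → 111 → 118 → 126 → 135 → 140 → 146 → 153 → 161 → 170 → 180

Answer: 180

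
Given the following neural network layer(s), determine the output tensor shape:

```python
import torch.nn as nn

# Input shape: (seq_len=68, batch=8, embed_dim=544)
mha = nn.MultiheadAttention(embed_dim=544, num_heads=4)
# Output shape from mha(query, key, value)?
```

Input: (68, 8, 544) -> Output: (68, 8, 544)

Answer: (68, 8, 544)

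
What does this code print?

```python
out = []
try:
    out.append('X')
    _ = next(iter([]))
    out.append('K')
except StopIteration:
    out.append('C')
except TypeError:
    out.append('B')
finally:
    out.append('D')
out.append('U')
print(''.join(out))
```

Execution trace: 'X' (try body) → 'C' (except StopIteration) → 'D' (finally) → 'U' (after the try/except). Output: XCDU

Answer: XCDU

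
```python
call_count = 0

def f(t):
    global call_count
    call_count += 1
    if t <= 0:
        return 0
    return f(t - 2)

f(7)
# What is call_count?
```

Linear recursion stepping by 2: 5 calls from t=7 down to ≤0.

Answer: 5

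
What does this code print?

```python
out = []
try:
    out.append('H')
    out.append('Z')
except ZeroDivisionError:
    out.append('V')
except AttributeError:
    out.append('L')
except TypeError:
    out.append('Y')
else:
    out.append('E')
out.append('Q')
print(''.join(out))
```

Execution trace: 'H' (try body) → 'Z' (try body, no exception) → 'E' (else) → 'Q' (after the try/except). Output: HZEQ

Answer: HZEQ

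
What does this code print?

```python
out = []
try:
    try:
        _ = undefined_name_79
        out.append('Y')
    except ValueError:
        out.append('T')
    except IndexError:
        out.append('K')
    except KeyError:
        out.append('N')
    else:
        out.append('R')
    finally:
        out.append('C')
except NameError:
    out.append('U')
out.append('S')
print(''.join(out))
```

Execution trace: 'C' (finally) → 'U' (outer except NameError) → 'S' (after the try/except). Output: CUS

Answer: CUS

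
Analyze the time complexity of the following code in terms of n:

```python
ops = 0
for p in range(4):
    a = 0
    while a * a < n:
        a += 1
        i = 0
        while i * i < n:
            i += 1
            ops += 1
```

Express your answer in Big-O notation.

Each loop level contributes: 1 × √n × √n. Multiplying the contributions gives O(n).

Answer: O(n)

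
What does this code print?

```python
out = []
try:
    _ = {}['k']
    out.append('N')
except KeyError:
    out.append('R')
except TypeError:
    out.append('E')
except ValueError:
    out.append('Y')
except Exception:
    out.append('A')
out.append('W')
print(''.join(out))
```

Execution trace: 'R' (except KeyError) → 'W' (after the try/except). Output: RW

Answer: RW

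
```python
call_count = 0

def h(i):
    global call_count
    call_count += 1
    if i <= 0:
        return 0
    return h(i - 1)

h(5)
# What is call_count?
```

Linear recursion stepping by 1: 6 calls from i=5 down to ≤0.

Answer: 6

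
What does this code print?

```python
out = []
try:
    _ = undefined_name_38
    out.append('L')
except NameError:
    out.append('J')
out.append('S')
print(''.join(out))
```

Execution trace: 'J' (except NameError) → 'S' (after the try/except). Output: JS

Answer: JS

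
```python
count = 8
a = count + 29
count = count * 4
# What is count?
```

Trace:
`count = 8` → count = 8
`a = count + 29` → a = 37
`count = count * 4` → count = 32
So count = 32

Answer: 32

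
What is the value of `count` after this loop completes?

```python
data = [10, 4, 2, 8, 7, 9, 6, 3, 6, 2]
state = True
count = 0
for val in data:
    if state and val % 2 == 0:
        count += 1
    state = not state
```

Count even values at even positions
`count` takes the values: 0 → 1 → 2 → 3 → 4

Answer: 4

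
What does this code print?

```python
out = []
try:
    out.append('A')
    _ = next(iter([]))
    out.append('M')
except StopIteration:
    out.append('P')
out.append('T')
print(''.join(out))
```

Execution trace: 'A' (try body) → 'P' (except StopIteration) → 'T' (after the try/except). Output: APT

Answer: APT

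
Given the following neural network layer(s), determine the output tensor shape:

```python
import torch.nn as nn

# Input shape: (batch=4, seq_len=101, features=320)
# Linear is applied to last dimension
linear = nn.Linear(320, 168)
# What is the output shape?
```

Input: (4, 101, 320) -> Output: (4, 101, 168)

Answer: (4, 101, 168)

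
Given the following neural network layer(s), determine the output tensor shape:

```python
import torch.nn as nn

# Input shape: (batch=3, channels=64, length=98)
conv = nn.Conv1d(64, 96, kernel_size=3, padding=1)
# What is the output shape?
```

Input: (3, 64, 98) -> Output: (3, 96, 98)

Answer: (3, 96, 98)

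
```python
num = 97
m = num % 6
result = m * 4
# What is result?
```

Trace:
`num = 97` → num = 97
`m = num % 6` → m = 1
`result = m * 4` → result = 4
So result = 4

Answer: 4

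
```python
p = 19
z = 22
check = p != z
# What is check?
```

Trace:
`p = 19` → p = 19
`z = 22` → z = 22
`check = p != z` → check = True
So check = True

Answer: True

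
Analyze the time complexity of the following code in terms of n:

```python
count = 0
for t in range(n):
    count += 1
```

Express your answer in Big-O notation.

Each loop level contributes: n. Multiplying the contributions gives O(n).

Answer: O(n)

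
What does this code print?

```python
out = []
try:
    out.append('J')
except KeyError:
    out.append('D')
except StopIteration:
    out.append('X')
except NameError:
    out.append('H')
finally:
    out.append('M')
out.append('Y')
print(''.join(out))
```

Execution trace: 'J' (try body, no exception) → 'M' (finally) → 'Y' (after the try/except). Output: JMY

Answer: JMY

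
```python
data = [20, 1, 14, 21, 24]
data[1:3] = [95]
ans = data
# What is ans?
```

Trace:
`data = [20, 1, 14, 21, 24]` → data = [20, 1, 14, 21, 24]
`data[1:3] = [95]` → data = [20, 95, 21, 24]
`ans = data` → ans = [20, 95, 21, 24]
So ans = [20, 95, 21, 24]

Answer: [20, 95, 21, 24]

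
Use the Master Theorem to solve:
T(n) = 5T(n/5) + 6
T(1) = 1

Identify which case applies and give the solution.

a=5, b=5, f(n)=6. log_5(5) = 1. Since c=0 < 1, Case 1 applies: T(n) = Θ(n^log_b(a)) = O(n).

Answer: O(n) - Case 1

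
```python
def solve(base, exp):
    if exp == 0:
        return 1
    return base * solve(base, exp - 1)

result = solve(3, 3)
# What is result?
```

solve(3, 3) = 3 * 3 * 3 = 27

Answer: 27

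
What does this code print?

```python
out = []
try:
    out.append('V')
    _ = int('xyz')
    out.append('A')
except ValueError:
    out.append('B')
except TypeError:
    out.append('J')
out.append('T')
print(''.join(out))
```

Execution trace: 'V' (try body) → 'B' (except ValueError) → 'T' (after the try/except). Output: VBT

Answer: VBT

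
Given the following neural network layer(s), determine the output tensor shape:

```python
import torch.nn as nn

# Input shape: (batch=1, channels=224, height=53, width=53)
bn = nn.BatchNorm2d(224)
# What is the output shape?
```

Input: (1, 224, 53, 53) -> Output: (1, 224, 53, 53)

Answer: (1, 224, 53, 53)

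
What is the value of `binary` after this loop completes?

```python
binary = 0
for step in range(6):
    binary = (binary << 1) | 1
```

Build 6 consecutive 1-bits: 0b111111
`binary` takes the values: 0 → 1 → 3 → 7 → 15 → 31 → 63

Answer: 63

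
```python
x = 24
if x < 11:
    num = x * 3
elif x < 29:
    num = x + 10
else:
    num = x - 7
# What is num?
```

Trace:
`x = 24` → x = 24
`if x < 11: ...` → x < 11 is False, x < 29 is True → num = 34
So num = 34

Answer: 34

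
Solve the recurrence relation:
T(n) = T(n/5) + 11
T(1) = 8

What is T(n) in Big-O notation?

Each step divides n by 5 and adds 11. After log_5(n) steps we reach T(1)=8. So T(n) = 11·log_5(n) + 8 = O(log n).

Answer: O(log n)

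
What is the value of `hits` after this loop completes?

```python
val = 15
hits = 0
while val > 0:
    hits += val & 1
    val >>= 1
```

Count set bits in 15 (binary: 0b1111)
`hits` takes the values: 0 → 1 → 2 → 3 → 4

Answer: 4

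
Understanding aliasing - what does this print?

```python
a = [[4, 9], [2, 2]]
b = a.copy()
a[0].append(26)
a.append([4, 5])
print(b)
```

Key concept: shallow copy with nested lists.
Step by step:
`a = [[4, 9], [2, 2]]` → a = [[4, 9], [2, 2]]
`b = a.copy()` → b = [[4, 9], [2, 2]]
`a[0].append(26)` → a = [[4, 9, 26], [2, 2]]; b = [[4, 9, 26], [2, 2]]
`a.append([4, 5])` → a = [[4, 9, 26], [2, 2], [4, 5]]
`print(b)` → prints [[4, 9, 26], [2, 2]]

Answer: [[4, 9, 26], [2, 2]]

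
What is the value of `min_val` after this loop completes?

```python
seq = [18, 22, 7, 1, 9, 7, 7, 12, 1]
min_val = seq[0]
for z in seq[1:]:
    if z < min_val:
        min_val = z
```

Minimum of [18, 22, 7, 1, 9, 7, 7, 12, 1]
`min_val` takes the values: 18 → 7 → 1

Answer: 1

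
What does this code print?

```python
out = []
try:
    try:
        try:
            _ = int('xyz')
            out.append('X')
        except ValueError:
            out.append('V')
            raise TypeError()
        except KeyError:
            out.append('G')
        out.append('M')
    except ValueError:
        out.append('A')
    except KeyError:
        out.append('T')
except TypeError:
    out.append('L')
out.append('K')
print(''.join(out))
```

Execution trace: 'V' (inner except ValueError) → 'L' (outer except TypeError) → 'K' (after the try/except). Output: VLK

Answer: VLK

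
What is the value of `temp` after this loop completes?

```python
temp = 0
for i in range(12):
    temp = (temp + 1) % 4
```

Increment mod 4, 12 times = 0
`temp` takes the values: 0 → 1 → 2 → 3 → 0 → 1 → 2 → 3 → 0 → 1 → 2 → 3 → 0

Answer: 0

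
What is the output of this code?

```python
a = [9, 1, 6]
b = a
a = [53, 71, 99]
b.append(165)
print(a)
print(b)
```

Key concept: rebinding vs mutation: a is rebound to a new list, b still points at the original.
Step by step:
`a = [9, 1, 6]` → a = [9, 1, 6]
`b = a` → b = [9, 1, 6] (same object as a)
`a = [53, 71, 99]` → a = [53, 71, 99]
`b.append(165)` → b = [9, 1, 6, 165]
`print(a)` → prints [53, 71, 99]
`print(b)` → prints [9, 1, 6, 165]

Answer:
[53, 71, 99]
[9, 1, 6, 165]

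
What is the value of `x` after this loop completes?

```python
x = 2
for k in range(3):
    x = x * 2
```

Multiply by 2, 3 times: 2 * 2^3 = 16
`x` takes the values: 2 → 4 → 8 → 16

Answer: 16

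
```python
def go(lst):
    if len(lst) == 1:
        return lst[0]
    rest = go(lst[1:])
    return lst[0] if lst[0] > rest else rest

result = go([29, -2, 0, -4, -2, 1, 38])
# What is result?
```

Recursive max over [29, -2, 0, -4, -2, 1, 38] = 38

Answer: 38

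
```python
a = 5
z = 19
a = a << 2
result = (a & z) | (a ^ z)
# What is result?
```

Trace:
`a = 5` → a = 5
`z = 19` → z = 19
`a = a << 2` → a = 20
`result = (a & z) | (a ^ z)` → result = 23
So result = 23

Answer: 23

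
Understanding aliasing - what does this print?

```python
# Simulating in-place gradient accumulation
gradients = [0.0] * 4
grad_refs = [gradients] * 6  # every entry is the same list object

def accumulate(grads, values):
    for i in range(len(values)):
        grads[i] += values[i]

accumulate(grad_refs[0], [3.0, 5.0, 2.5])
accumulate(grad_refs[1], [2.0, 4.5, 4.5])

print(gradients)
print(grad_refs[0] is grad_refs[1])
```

Key concept: gradient accumulation aliasing.
Step by step:
`gradients = [0.0] * 4` → gradients = [0.0, 0.0, 0.0, 0.0]
`grad_refs = [gradients] * 6` → grad_refs = [[0.0, 0.0, 0.0, 0.0], [0.0, 0.0, 0.0, 0.0], [0.0, 0.0, 0.0, 0.0], [0.0, 0.0, 0.0, 0.0], [0.0, 0.0, 0.0, 0.0], [0.0, 0.0, 0.0, 0.0]]
`accumulate(grad_refs[0], [3.0, 5.0, 2.5])` → gradients = [3.0, 5.0, 2.5, 0.0]; grad_refs = [[3.0, 5.0, 2.5, 0.0], [3.0, 5.0, 2.5, 0.0], [3.0, 5.0, 2.5, 0.0], [3.0, 5.0, 2.5, 0.0], [3.0, 5.0, 2.5, 0.0], [3.0, 5.0, 2.5, 0.0]]
`accumulate(grad_refs[1], [2.0, 4.5, 4.5])` → gradients = [5.0, 9.5, 7.0, 0.0]; grad_refs = [[5.0, 9.5, 7.0, 0.0], [5.0, 9.5, 7.0, 0.0], [5.0, 9.5, 7.0, 0.0], [5.0, 9.5, 7.0, 0.0], [5.0, 9.5, 7.0, 0.0], [5.0, 9.5, 7.0, 0.0]]
`print(gradients)` → prints [5.0, 9.5, 7.0, 0.0]
`print(grad_refs[0] is grad_refs[1])` → prints True

Answer:
[5.0, 9.5, 7.0, 0.0]
True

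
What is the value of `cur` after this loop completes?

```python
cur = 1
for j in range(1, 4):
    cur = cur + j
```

Start at 1, add 1 through 3
`cur` takes the values: 1 → 2 → 4 → 7

Answer: 7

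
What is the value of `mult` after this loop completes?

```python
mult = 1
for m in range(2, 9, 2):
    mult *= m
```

Product of even numbers 2 to 8
`mult` takes the values: 1 → 2 → 8 → 48 → 384

Answer: 384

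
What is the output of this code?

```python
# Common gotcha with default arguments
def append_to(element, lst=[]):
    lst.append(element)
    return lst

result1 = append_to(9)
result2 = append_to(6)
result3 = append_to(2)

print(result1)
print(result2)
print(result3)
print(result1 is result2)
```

Key concept: mutable default argument gotcha.
Step by step:
`result1 = append_to(9)` → result1 = [9]
`result2 = append_to(6)` → result1 = [9, 6] (same object as result2); result2 = [9, 6] (same object as result1)
`result3 = append_to(2)` → result1 = [9, 6, 2] (same object as result2, result3); result2 = [9, 6, 2] (same object as result1, result3); result3 = [9, 6, 2] (same object as result1, result2)
`print(result1)` → prints [9, 6, 2]
`print(result2)` → prints [9, 6, 2]
`print(result3)` → prints [9, 6, 2]
`print(result1 is result2)` → prints True

Answer:
[9, 6, 2]
[9, 6, 2]
[9, 6, 2]
True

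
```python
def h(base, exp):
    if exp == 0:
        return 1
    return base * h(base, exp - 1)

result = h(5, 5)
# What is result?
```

h(5, 5) = 5 * 5 * 5 * 5 * 5 = 3125

Answer: 3125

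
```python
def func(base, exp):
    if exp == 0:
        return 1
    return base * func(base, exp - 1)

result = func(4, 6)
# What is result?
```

func(4, 6) = 4 * 4 * 4 * 4 * 4 * 4 = 4096

Answer: 4096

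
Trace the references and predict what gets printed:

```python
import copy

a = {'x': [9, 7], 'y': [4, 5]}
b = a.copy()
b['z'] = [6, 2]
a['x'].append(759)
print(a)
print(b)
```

Key concept: shallow copy of dict with mutable values.
Step by step:
`a = {'x': [9, 7], 'y': [4, 5]}` → a = {'x': [9, 7], 'y': [4, 5]}
`b = a.copy()` → b = {'x': [9, 7], 'y': [4, 5]}
`b['z'] = [6, 2]` → b = {'x': [9, 7], 'y': [4, 5], 'z': [6, 2]}
`a['x'].append(759)` → a = {'x': [9, 7, 759], 'y': [4, 5]}; b = {'x': [9, 7, 759], 'y': [4, 5], 'z': [6, 2]}
`print(a)` → prints {'x': [9, 7, 759], 'y': [4, 5]}
`print(b)` → prints {'x': [9, 7, 759], 'y': [4, 5], 'z': [6, 2]}

Answer:
{'x': [9, 7, 759], 'y': [4, 5]}
{'x': [9, 7, 759], 'y': [4, 5], 'z': [6, 2]}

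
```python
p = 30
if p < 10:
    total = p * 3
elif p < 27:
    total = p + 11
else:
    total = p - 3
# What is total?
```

Trace:
`p = 30` → p = 30
`if p < 10: ...` → p < 10 is False, p < 27 is False, take else branch → total = 27
So total = 27

Answer: 27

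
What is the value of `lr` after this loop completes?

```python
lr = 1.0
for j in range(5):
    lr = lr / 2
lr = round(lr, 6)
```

Halving LR 5 times: 1 / 2^5
`lr` takes the values: 1.0 → 0.5 → 0.25 → 0.125 → 0.0625 → 0.03125

Answer: 0.03125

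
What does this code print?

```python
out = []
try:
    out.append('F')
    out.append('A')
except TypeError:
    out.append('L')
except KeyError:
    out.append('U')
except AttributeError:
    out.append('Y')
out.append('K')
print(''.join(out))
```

Execution trace: 'F' (try body) → 'A' (try body, no exception) → 'K' (after the try/except). Output: FAK

Answer: FAK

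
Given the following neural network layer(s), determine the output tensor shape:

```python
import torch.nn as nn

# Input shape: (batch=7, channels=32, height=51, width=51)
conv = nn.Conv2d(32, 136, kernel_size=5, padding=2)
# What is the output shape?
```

Input: (7, 32, 51, 51) -> Output: (7, 136, 51, 51)

Answer: (7, 136, 51, 51)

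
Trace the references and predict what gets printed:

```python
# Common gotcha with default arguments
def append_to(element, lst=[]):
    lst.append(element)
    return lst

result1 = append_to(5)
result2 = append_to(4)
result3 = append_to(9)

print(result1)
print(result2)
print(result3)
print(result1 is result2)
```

Key concept: mutable default argument gotcha.
Step by step:
`result1 = append_to(5)` → result1 = [5]
`result2 = append_to(4)` → result1 = [5, 4] (same object as result2); result2 = [5, 4] (same object as result1)
`result3 = append_to(9)` → result1 = [5, 4, 9] (same object as result2, result3); result2 = [5, 4, 9] (same object as result1, result3); result3 = [5, 4, 9] (same object as result1, result2)
`print(result1)` → prints [5, 4, 9]
`print(result2)` → prints [5, 4, 9]
`print(result3)` → prints [5, 4, 9]
`print(result1 is result2)` → prints True

Answer:
[5, 4, 9]
[5, 4, 9]
[5, 4, 9]
True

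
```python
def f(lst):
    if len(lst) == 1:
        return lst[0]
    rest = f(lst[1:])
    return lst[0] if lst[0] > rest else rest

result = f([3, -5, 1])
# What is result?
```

Recursive max over [3, -5, 1] = 3

Answer: 3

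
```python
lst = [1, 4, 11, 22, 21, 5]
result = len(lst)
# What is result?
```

Trace:
`lst = [1, 4, 11, 22, 21, 5]` → lst = [1, 4, 11, 22, 21, 5]
`result = len(lst)` → result = 6
So result = 6

Answer: 6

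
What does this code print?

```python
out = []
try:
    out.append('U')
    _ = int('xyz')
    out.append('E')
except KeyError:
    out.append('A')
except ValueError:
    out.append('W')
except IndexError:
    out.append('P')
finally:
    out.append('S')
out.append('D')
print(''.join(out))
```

Execution trace: 'U' (try body) → 'W' (except ValueError) → 'S' (finally) → 'D' (after the try/except). Output: UWSD

Answer: UWSD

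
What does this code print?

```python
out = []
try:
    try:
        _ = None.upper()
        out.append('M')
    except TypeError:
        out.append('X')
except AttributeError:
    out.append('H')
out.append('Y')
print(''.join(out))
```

Execution trace: 'H' (outer except AttributeError) → 'Y' (after the try/except). Output: HY

Answer: HY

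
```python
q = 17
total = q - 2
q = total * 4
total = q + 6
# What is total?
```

Trace:
`q = 17` → q = 17
`total = q - 2` → total = 15
`q = total * 4` → q = 60
`total = q + 6` → total = 66
So total = 66

Answer: 66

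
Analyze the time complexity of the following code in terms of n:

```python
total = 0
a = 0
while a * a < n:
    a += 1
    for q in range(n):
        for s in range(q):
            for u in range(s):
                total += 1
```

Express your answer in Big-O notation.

Each loop level contributes: √n × n × n × n. Multiplying the contributions gives O(n^3√n).

Answer: O(n^3√n)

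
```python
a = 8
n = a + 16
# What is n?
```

Trace:
`a = 8` → a = 8
`n = a + 16` → n = 24
So n = 24

Answer: 24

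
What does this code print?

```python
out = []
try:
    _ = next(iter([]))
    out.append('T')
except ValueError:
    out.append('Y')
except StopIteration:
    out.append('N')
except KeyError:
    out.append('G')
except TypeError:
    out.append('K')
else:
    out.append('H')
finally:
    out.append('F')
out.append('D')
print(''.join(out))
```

Execution trace: 'N' (except StopIteration) → 'F' (finally) → 'D' (after the try/except). Output: NFD

Answer: NFD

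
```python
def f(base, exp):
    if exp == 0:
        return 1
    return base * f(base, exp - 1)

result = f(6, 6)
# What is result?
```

f(6, 6) = 6 * 6 * 6 * 6 * 6 * 6 = 46656

Answer: 46656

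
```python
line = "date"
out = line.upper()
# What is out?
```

Trace:
`line = "date"` → line = 'date'
`out = line.upper()` → out = 'DATE'
So out = 'DATE'

Answer: 'DATE'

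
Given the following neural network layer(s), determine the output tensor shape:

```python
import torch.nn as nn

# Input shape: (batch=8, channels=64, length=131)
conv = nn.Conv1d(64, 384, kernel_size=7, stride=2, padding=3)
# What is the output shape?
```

Input: (8, 64, 131) -> Output: (8, 384, 66)

Answer: (8, 384, 66)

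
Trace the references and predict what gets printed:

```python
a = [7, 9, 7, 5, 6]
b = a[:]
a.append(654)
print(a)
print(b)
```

Key concept: slice [:] creates copy.
Step by step:
`a = [7, 9, 7, 5, 6]` → a = [7, 9, 7, 5, 6]
`b = a[:]` → b = [7, 9, 7, 5, 6]
`a.append(654)` → a = [7, 9, 7, 5, 6, 654]
`print(a)` → prints [7, 9, 7, 5, 6, 654]
`print(b)` → prints [7, 9, 7, 5, 6]

Answer:
[7, 9, 7, 5, 6, 654]
[7, 9, 7, 5, 6]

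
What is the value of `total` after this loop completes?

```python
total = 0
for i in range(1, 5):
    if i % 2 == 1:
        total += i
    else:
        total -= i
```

Add odd, subtract even
`total` takes the values: 0 → 1 → -1 → 2 → -2

Answer: -2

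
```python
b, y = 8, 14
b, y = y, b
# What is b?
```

Trace:
`b, y = 8, 14` → b = 8; y = 14
`b, y = y, b` → b = 14; y = 8
So b = 14

Answer: 14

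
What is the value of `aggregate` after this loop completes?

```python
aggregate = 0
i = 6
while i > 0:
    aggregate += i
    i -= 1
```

Sum 6 down to 1
`aggregate` takes the values: 0 → 6 → 11 → 15 → 18 → 20 → 21

Answer: 21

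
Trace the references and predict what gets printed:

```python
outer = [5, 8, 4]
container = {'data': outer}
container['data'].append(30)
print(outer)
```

Key concept: dict holds reference to list.
Step by step:
`outer = [5, 8, 4]` → outer = [5, 8, 4]
`container = {'data': outer}` → container = {'data': [5, 8, 4]}
`container['data'].append(30)` → outer = [5, 8, 4, 30]; container = {'data': [5, 8, 4, 30]}
`print(outer)` → prints [5, 8, 4, 30]

Answer: [5, 8, 4, 30]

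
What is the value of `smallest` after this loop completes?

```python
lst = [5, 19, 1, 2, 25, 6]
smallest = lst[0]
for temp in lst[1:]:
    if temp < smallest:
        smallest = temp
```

Minimum of [5, 19, 1, 2, 25, 6]
`smallest` takes the values: 5 → 1

Answer: 1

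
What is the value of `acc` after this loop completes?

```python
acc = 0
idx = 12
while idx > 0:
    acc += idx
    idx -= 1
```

Sum 12 down to 1
`acc` takes the values: 0 → 12 → 23 → 33 → 42 → 50 → 57 → 63 → 68 → 72 → 75 → 77 → 78

Answer: 78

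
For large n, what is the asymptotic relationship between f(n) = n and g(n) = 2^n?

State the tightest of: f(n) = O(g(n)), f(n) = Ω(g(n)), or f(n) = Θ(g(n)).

n vs 2^n: f(n) = O(g(n)) but not Ω(g(n)) — 2^n grows strictly faster than n.

Answer: f(n) = O(g(n)) but not Ω(g(n)) — 2^n grows strictly faster than n.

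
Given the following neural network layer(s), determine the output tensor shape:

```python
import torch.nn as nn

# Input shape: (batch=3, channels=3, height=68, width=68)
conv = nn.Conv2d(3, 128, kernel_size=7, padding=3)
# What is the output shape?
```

Input: (3, 3, 68, 68) -> Output: (3, 128, 68, 68)

Answer: (3, 128, 68, 68)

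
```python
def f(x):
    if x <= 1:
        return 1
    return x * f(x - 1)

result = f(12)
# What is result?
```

f(12) = 12 * 11 * 10 * 9 * 8 * 7 * 6 * 5 * 4 * 3 * 2 * 1 = 479001600

Answer: 479001600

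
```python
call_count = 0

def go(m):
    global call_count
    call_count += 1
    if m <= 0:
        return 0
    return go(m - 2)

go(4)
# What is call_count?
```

Linear recursion stepping by 2: 3 calls from m=4 down to ≤0.

Answer: 3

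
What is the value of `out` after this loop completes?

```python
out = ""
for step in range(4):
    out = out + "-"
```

Repeat '-' 4 times
`out` takes the values: "" → "-" → "--" → "---" → "----"

Answer: "----"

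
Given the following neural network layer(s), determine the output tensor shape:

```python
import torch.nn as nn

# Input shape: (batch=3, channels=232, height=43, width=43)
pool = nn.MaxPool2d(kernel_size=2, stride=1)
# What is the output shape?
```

Input: (3, 232, 43, 43) -> Output: (3, 232, 42, 42)

Answer: (3, 232, 42, 42)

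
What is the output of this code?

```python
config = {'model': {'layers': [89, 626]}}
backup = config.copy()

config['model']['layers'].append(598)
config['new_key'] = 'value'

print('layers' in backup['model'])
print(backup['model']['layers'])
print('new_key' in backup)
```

Key concept: shallow copy gotcha with nested dict.
Step by step:
`config = {'model': {'layers': [89, 626]}}` → config = {'model': {'layers': [89, 626]}}
`backup = config.copy()` → backup = {'model': {'layers': [89, 626]}}
`config['model']['layers'].append(598)` → config = {'model': {'layers': [89, 626, 598]}}; backup = {'model': {'layers': [89, 626, 598]}}
`config['new_key'] = 'value'` → config = {'model': {'layers': [89, 626, 598]}, 'new_key': 'value'}
`print('layers' in backup['model'])` → prints True
`print(backup['model']['layers'])` → prints [89, 626, 598]
`print('new_key' in backup)` → prints False

Answer:
True
[89, 626, 598]
False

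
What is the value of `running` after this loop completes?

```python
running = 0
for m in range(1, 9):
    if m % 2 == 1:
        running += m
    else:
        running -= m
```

Add odd, subtract even
`running` takes the values: 0 → 1 → -1 → 2 → -2 → 3 → -3 → 4 → -4

Answer: -4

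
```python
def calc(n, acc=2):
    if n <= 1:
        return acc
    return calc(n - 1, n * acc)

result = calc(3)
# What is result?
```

Accumulator trace (n, acc): (3, 2) -> (2, 6) -> (1, 12) -> return 12

Answer: 12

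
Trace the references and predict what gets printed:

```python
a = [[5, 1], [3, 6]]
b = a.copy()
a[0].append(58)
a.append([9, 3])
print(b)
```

Key concept: shallow copy with nested lists.
Step by step:
`a = [[5, 1], [3, 6]]` → a = [[5, 1], [3, 6]]
`b = a.copy()` → b = [[5, 1], [3, 6]]
`a[0].append(58)` → a = [[5, 1, 58], [3, 6]]; b = [[5, 1, 58], [3, 6]]
`a.append([9, 3])` → a = [[5, 1, 58], [3, 6], [9, 3]]
`print(b)` → prints [[5, 1, 58], [3, 6]]

Answer: [[5, 1, 58], [3, 6]]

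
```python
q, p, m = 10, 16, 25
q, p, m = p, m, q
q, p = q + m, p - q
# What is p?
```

Trace:
`q, p, m = 10, 16, 25` → q = 10; p = 16; m = 25
`q, p, m = p, m, q` → q = 16; p = 25; m = 10
`q, p = q + m, p - q` → q = 26; p = 9
So p = 9

Answer: 9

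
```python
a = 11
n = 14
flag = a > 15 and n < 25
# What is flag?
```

Trace:
`a = 11` → a = 11
`n = 14` → n = 14
`flag = a > 15 and n < 25` → flag = False
So flag = False

Answer: False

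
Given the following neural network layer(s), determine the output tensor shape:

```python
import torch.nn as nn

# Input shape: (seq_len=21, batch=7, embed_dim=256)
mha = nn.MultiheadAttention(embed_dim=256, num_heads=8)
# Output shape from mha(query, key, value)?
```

Input: (21, 7, 256) -> Output: (21, 7, 256)

Answer: (21, 7, 256)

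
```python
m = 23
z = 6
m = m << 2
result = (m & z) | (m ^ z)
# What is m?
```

Trace:
`m = 23` → m = 23
`z = 6` → z = 6
`m = m << 2` → m = 92
`result = (m & z) | (m ^ z)` → result = 94
So m = 92

Answer: 92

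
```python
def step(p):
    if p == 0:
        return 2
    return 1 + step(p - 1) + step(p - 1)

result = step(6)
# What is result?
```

step(p) = 1 + 2·step(p-1), step(0)=2. Closed form: (2+1)·2^6 - 1 = 191.

Answer: 191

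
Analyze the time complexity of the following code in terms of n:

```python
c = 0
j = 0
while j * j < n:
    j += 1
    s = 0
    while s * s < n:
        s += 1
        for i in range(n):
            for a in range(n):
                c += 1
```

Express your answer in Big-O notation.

Each loop level contributes: √n × √n × n × n. Multiplying the contributions gives O(n^3).

Answer: O(n^3)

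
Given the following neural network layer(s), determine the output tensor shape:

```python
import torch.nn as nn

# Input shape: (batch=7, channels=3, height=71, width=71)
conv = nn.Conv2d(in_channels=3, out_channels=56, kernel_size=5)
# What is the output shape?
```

Input: (7, 3, 71, 71) -> Output: (7, 56, 67, 67)

Answer: (7, 56, 67, 67)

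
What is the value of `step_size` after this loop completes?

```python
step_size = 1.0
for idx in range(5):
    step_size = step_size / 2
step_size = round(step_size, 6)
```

Halving LR 5 times: 1 / 2^5
`step_size` takes the values: 1.0 → 0.5 → 0.25 → 0.125 → 0.0625 → 0.03125

Answer: 0.03125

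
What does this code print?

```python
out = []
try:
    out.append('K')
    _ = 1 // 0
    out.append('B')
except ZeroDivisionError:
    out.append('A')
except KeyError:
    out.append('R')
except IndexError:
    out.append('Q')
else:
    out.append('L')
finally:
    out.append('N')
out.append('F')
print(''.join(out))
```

Execution trace: 'K' (try body) → 'A' (except ZeroDivisionError) → 'N' (finally) → 'F' (after the try/except). Output: KANF

Answer: KANF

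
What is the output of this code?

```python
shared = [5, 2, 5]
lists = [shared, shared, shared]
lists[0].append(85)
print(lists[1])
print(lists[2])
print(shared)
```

Key concept: list of same reference.
Step by step:
`shared = [5, 2, 5]` → shared = [5, 2, 5]
`lists = [shared, shared, shared]` → lists = [[5, 2, 5], [5, 2, 5], [5, 2, 5]]
`lists[0].append(85)` → shared = [5, 2, 5, 85]; lists = [[5, 2, 5, 85], [5, 2, 5, 85], [5, 2, 5, 85]]
`print(lists[1])` → prints [5, 2, 5, 85]
`print(lists[2])` → prints [5, 2, 5, 85]
`print(shared)` → prints [5, 2, 5, 85]

Answer:
[5, 2, 5, 85]
[5, 2, 5, 85]
[5, 2, 5, 85]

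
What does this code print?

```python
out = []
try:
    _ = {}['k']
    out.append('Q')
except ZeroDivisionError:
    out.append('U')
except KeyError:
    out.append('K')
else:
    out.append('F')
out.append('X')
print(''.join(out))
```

Execution trace: 'K' (except KeyError) → 'X' (after the try/except). Output: KX

Answer: KX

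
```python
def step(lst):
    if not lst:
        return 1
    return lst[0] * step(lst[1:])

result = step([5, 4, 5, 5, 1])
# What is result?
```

Product over [5, 4, 5, 5, 1] = 5 * 4 * 5 * 5 * 1 = 500

Answer: 500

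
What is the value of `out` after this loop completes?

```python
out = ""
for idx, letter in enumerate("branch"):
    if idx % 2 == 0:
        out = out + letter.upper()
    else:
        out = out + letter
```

Uppercase even positions in 'branch'
`out` takes the values: "" → "B" → "Br" → "BrA" → "BrAn" → "BrAnC" → "BrAnCh"

Answer: "BrAnCh"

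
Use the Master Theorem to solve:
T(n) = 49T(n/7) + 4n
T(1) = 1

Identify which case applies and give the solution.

a=49, b=7, f(n)=4n. log_7(49) = 2. Since c=1 < 2, Case 1 applies: T(n) = Θ(n^log_b(a)) = O(n^2).

Answer: O(n^2) - Case 1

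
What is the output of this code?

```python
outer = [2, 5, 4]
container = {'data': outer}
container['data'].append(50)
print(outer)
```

Key concept: dict holds reference to list.
Step by step:
`outer = [2, 5, 4]` → outer = [2, 5, 4]
`container = {'data': outer}` → container = {'data': [2, 5, 4]}
`container['data'].append(50)` → outer = [2, 5, 4, 50]; container = {'data': [2, 5, 4, 50]}
`print(outer)` → prints [2, 5, 4, 50]

Answer: [2, 5, 4, 50]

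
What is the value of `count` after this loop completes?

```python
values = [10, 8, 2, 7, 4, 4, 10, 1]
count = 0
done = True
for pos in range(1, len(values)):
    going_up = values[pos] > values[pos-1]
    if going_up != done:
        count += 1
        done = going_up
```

Count direction changes in [10, 8, 2, 7, 4, 4, 10, 1]
`count` takes the values: 0 → 1 → 2 → 3 → 4 → 5

Answer: 5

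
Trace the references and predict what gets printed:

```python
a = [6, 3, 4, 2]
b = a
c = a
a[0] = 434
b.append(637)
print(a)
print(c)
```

Key concept: multiple aliases.
Step by step:
`a = [6, 3, 4, 2]` → a = [6, 3, 4, 2]
`b = a` → b = [6, 3, 4, 2] (same object as a)
`c = a` → c = [6, 3, 4, 2] (same object as a, b)
`a[0] = 434` → a = [434, 3, 4, 2] (same object as b, c); b = [434, 3, 4, 2] (same object as a, c); c = [434, 3, 4, 2] (same object as a, b)
`b.append(637)` → a = [434, 3, 4, 2, 637] (same object as b, c); b = [434, 3, 4, 2, 637] (same object as a, c); c = [434, 3, 4, 2, 637] (same object as a, b)
`print(a)` → prints [434, 3, 4, 2, 637]
`print(c)` → prints [434, 3, 4, 2, 637]

Answer:
[434, 3, 4, 2, 637]
[434, 3, 4, 2, 637]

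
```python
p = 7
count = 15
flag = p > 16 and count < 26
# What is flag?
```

Trace:
`p = 7` → p = 7
`count = 15` → count = 15
`flag = p > 16 and count < 26` → flag = False
So flag = False

Answer: False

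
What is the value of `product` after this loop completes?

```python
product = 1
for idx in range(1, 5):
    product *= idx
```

4! = 24
`product` takes the values: 1 → 2 → 6 → 24

Answer: 24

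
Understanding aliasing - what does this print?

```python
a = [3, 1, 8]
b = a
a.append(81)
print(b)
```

Key concept: basic list aliasing.
Step by step:
`a = [3, 1, 8]` → a = [3, 1, 8]
`b = a` → b = [3, 1, 8] (same object as a)
`a.append(81)` → a = [3, 1, 8, 81] (same object as b); b = [3, 1, 8, 81] (same object as a)
`print(b)` → prints [3, 1, 8, 81]

Answer: [3, 1, 8, 81]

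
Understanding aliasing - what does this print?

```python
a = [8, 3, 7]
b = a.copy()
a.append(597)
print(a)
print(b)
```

Key concept: list.copy() creates independent copy.
Step by step:
`a = [8, 3, 7]` → a = [8, 3, 7]
`b = a.copy()` → b = [8, 3, 7]
`a.append(597)` → a = [8, 3, 7, 597]
`print(a)` → prints [8, 3, 7, 597]
`print(b)` → prints [8, 3, 7]

Answer:
[8, 3, 7, 597]
[8, 3, 7]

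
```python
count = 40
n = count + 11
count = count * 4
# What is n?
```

Trace:
`count = 40` → count = 40
`n = count + 11` → n = 51
`count = count * 4` → count = 160
So n = 51

Answer: 51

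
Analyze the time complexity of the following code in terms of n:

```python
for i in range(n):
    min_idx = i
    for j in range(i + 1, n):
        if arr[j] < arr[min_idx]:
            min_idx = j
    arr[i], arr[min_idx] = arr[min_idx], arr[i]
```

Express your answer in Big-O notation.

This is Selection sort. Time complexity: O(n²).

Answer: O(n²)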